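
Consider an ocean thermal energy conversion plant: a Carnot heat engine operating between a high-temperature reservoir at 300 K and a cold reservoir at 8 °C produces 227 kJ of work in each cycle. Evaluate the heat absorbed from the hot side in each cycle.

Q_H ≈ 3613 kJ

T_C = 8 °C → 8 + 273.15 = 281.15 K.
η_rev = 1 − T_C/T_H = 1 − 281.15/300.00 = 0.0628.
Q_H = W/η = 227/0.0628 = 3613 kJ.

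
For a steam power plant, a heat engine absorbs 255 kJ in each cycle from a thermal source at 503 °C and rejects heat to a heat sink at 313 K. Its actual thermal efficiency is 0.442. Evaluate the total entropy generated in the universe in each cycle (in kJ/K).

T_H = 503 °C → 503 + 273.15 = 776.15 K.
W = η·Q_H = 0.442 × 255 = 112.7 kJ, so Q_C = Q_H − W = 142.3 kJ.
Reservoir entropy changes: ΔS_H = −Q_H/T_H = −255/776.15 = -0.3285 kJ/K and ΔS_C = +Q_C/T_C = 142.3/313.00 = 0.4546 kJ/K.
ΔS_univ = −Q_H/T_H + Q_C/T_C = 0.126 kJ/K (> 0, since η = 0.442 < η_Carnot = 0.597).

ΔS_univ ≈ 0.126 kJ/K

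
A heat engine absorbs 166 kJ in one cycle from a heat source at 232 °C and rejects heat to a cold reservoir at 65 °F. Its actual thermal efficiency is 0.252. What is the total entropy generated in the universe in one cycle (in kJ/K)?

T_H = 232 °C → 232 + 273.15 = 505.15 K.
T_C = 65 °F → (65 − 32) × 5/9 = 18.33 °C = 291.48 K.
W = η·Q_H = 0.252 × 166 = 41.83 kJ, so Q_C = Q_H − W = 124.2 kJ.
The hot reservoir loses entropy Q_H/T_H = 166/505.15 = 0.3286 kJ/K; the cold reservoir gains Q_C/T_C = 124.2/291.48 = 0.4260 kJ/K.
ΔS_univ = −Q_H/T_H + Q_C/T_C = 0.0974 kJ/K (> 0, since η = 0.252 < η_Carnot = 0.423).

ΔS_univ ≈ 0.0974 kJ/K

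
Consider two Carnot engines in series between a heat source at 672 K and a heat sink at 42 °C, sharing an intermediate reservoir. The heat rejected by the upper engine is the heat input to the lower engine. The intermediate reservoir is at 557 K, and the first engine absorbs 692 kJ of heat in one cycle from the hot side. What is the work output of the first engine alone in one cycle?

T_C = 42 °C → 42 + 273.15 = 315.15 K.
First-stage efficiency η₁ = 1 − T_m/T_H = 1 − 557.00/672.00 = 0.1711.
W₁ = η₁·Q_H = 0.1711 × 692 = 118.4 kJ.

W₁ ≈ 118.4 kJ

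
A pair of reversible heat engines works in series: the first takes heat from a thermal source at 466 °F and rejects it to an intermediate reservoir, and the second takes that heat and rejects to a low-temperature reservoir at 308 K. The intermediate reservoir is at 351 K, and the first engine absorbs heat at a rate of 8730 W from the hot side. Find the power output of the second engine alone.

T_H = 466 °F → (466 − 32) × 5/9 = 241.11 °C = 514.26 K.
Heat entering the second stage: Q_m = Q_H·(T_m/T_H) = 8730 × 351.00/514.26 = 5960 W.
Second-stage efficiency η₂ = 1 − T_C/T_m = 1 − 308.00/351.00 = 0.1225, so W₂ = η₂·Q_m = 730 W.

Ẇ₂ ≈ 730 W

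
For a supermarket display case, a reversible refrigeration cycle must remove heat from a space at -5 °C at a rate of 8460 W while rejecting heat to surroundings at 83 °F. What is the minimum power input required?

T_H = 83 °F → (83 − 32) × 5/9 = 28.33 °C = 301.48 K.
T_C = -5 °C → -5 + 273.15 = 268.15 K.
For a reversible refrigerator, COP_R = T_C/(T_H − T_C) = 268.15/33.33 = 8.0445.
W = Q_C/COP_R = 8460/8.0445 = 1050 W.

Ẇ_in ≈ 1050 W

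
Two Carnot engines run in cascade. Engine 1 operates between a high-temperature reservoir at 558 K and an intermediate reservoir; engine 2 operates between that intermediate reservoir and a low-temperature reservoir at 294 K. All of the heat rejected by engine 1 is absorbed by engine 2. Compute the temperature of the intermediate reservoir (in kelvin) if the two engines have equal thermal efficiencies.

Equal efficiencies require 1 − T_m/T_H = 1 − T_C/T_m, i.e. T_m/T_H = T_C/T_m, so T_m = √(T_H·T_C) = √(558.00 × 294.00) = 405.0 K.

T_m ≈ 405.0 K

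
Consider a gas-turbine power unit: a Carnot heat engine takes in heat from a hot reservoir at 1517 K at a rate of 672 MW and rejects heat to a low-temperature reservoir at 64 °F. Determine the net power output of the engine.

T_C = 64 °F → (64 − 32) × 5/9 = 17.78 °C = 290.93 K.
Since the cycle is reversible, η = 1 − T_C/T_H = 1 − 290.93/1517.00 = 0.8082.
W = η·Q_H = 0.8082 × 672 = 543.1 MW.

Ẇ ≈ 543.1 MW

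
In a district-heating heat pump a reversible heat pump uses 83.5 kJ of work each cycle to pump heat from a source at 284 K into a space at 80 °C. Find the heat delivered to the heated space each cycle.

Q_H ≈ 426 kJ

T_H = 80 °C → 80 + 273.15 = 353.15 K.
The Carnot heat-pump COP is COP_HP = T_H/(T_H − T_C) = 353.15/69.15 = 5.1070.
Q_H = COP_HP · W = 5.1070 × 83.5 = 426 kJ.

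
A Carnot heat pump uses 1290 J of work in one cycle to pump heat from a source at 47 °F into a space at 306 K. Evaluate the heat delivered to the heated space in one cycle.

T_C = 47 °F → (47 − 32) × 5/9 = 8.33 °C = 281.48 K.
For a reversible heat pump, COP_HP = T_H/(T_H − T_C) = 306.00/24.52 = 12.4813.
Q_H = COP_HP · W = 12.4813 × 1290 = 16100 J.

Q_H ≈ 16100 J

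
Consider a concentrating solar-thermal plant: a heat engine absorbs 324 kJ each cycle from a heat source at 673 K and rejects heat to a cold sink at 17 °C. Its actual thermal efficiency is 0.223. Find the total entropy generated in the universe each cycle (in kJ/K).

T_C = 17 °C → 17 + 273.15 = 290.15 K.
W = η·Q_H = 0.223 × 324 = 72.25 kJ, so Q_C = Q_H − W = 251.7 kJ.
Reservoir entropy changes: ΔS_H = −Q_H/T_H = −324/673.00 = -0.4814 kJ/K and ΔS_C = +Q_C/T_C = 251.7/290.15 = 0.8676 kJ/K.
ΔS_univ = −Q_H/T_H + Q_C/T_C = 0.386 kJ/K (> 0, since η = 0.223 < η_Carnot = 0.569).

ΔS_univ ≈ 0.386 kJ/K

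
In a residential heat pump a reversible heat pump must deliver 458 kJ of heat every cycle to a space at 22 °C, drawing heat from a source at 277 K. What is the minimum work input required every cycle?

T_H = 22 °C → 22 + 273.15 = 295.15 K.
COP_HP = T_H/(T_H − T_C) = 295.15/18.15 = 16.2617.
W = Q_H/COP_HP = 458/16.2617 = 28.16 kJ.

W_in ≈ 28.16 kJ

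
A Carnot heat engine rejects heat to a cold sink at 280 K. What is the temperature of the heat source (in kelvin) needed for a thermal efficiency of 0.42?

From η = 1 − T_C/T_H, solving for T_H gives T_H = T_C/(1 − η) = 280.00/(1 − 0.42) = 483 K.

T_H ≈ 483 K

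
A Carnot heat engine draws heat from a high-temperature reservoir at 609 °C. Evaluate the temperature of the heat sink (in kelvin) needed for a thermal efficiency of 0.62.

T_H = 609 °C → 609 + 273.15 = 882.15 K.
From η = 1 − T_C/T_H, T_C = T_H·(1 − η) = 882.15 × (1 − 0.62) = 335 K.

T_C ≈ 335 K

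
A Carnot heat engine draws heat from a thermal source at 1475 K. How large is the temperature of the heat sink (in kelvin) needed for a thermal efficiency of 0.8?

T_C ≈ 295 K

From η = 1 − T_C/T_H, T_C = T_H·(1 − η) = 1475.00 × (1 − 0.8) = 295 K.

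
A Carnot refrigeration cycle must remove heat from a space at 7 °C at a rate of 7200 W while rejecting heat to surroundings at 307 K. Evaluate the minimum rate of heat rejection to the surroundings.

Q̇_H ≈ 7890 W

T_C = 7 °C → 7 + 273.15 = 280.15 K.
For a reversible cycle Q_H/Q_C = T_H/T_C, so Q_H = Q_C·T_H/T_C = 7200 × 307.00/280.15 = 7890 W.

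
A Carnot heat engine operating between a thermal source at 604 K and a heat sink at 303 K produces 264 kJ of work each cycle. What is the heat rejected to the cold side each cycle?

Q_C ≈ 265.8 kJ

Carnot efficiency: η = 1 − T_C/T_H = 1 − 303.00/604.00 = 0.4983.
Since Q_C/Q_H = T_C/T_H and Q_H = W/η, Q_C = W·T_C/(T_H − T_C) = 264 × 303.00/301.00 = 265.8 kJ.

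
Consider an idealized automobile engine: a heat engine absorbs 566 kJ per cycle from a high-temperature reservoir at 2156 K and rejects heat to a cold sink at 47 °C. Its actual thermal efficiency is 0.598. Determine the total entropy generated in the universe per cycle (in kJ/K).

T_C = 47 °C → 47 + 273.15 = 320.15 K.
W = η·Q_H = 0.598 × 566 = 338.5 kJ, so Q_C = Q_H − W = 227.5 kJ.
The hot reservoir loses entropy Q_H/T_H = 566/2156.00 = 0.2625 kJ/K; the cold reservoir gains Q_C/T_C = 227.5/320.15 = 0.7107 kJ/K.
ΔS_univ = −Q_H/T_H + Q_C/T_C = 0.448 kJ/K (> 0, since η = 0.598 < η_Carnot = 0.852).

ΔS_univ ≈ 0.448 kJ/K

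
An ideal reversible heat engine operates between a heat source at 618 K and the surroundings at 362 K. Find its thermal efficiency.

η_rev = 1 − T_C/T_H = 1 − 362.00/618.00 = 0.414.

η ≈ 0.414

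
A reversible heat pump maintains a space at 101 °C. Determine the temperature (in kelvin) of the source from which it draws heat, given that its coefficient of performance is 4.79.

T_C ≈ 296.0 K

T_H = 101 °C → 101 + 273.15 = 374.15 K.
COP_HP = T_H/(T_H − T_C) ⇒ T_C = T_H·(COP_HP − 1)/COP_HP = 374.15 × (4.79 − 1)/4.79 = 296.0 K.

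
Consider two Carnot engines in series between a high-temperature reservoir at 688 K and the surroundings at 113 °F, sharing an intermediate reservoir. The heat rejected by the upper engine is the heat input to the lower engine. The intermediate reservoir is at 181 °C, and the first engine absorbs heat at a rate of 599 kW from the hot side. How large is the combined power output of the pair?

T_C = 113 °F → (113 − 32) × 5/9 = 45.00 °C = 318.15 K.
Two reversible stages in series are equivalent to a single Carnot engine between T_H and T_C, so η_total = 1 − T_C/T_H = 1 − 318.15/688.00 = 0.5376.
W_total = η_total · Q_H = 0.5376 × 599 = 322 kW.

Ẇ_total ≈ 322 kW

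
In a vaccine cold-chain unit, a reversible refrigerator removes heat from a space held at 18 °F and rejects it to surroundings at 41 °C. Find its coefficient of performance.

COP_R ≈ 5.44

T_H = 41 °C → 41 + 273.15 = 314.15 K.
T_C = 18 °F → (18 − 32) × 5/9 = -7.78 °C = 265.37 K.
COP_R = T_C/(T_H − T_C) = 265.37/(314.15 − 265.37) = 5.44.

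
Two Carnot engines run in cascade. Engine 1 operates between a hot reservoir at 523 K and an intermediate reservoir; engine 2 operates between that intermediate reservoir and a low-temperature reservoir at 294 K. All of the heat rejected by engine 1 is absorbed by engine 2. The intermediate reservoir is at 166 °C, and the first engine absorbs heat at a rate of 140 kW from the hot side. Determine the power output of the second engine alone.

Ẇ₂ ≈ 38.9 kW

T_m = 166 °C → 166 + 273.15 = 439.15 K.
Heat entering the second stage: Q_m = Q_H·(T_m/T_H) = 140 × 439.15/523.00 = 118 kW.
Second-stage efficiency η₂ = 1 − T_C/T_m = 1 − 294.00/439.15 = 0.3305, so W₂ = η₂·Q_m = 38.9 kW.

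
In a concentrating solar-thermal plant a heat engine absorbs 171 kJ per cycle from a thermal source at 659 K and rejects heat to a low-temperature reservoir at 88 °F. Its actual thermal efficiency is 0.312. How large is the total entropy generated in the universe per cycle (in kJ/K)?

ΔS_univ ≈ 0.1272 kJ/K

T_C = 88 °F → (88 − 32) × 5/9 = 31.11 °C = 304.26 K.
W = η·Q_H = 0.312 × 171 = 53.35 kJ, so Q_C = Q_H − W = 117.6 kJ.
Reservoir entropy changes: ΔS_H = −Q_H/T_H = −171/659.00 = -0.2595 kJ/K and ΔS_C = +Q_C/T_C = 117.6/304.26 = 0.3867 kJ/K.
ΔS_univ = −Q_H/T_H + Q_C/T_C = 0.1272 kJ/K (> 0, since η = 0.312 < η_Carnot = 0.538).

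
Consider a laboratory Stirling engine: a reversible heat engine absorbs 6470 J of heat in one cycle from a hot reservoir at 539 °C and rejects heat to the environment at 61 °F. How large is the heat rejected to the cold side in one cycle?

Q_C ≈ 2300 J

T_H = 539 °C → 539 + 273.15 = 812.15 K.
T_C = 61 °F → (61 − 32) × 5/9 = 16.11 °C = 289.26 K.
Carnot efficiency: η = 1 − T_C/T_H = 1 − 289.26/812.15 = 0.6438.
For a reversible cycle Q_C/Q_H = T_C/T_H, so Q_C = 6470 × 289.26/812.15 = 2300 J.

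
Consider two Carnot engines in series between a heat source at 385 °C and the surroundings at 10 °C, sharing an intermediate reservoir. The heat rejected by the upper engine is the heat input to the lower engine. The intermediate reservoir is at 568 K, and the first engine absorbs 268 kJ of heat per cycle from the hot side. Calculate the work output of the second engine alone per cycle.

W₂ ≈ 116 kJ

T_H = 385 °C → 385 + 273.15 = 658.15 K.
T_C = 10 °C → 10 + 273.15 = 283.15 K.
Heat entering the second stage: Q_m = Q_H·(T_m/T_H) = 268 × 568.00/658.15 = 231 kJ.
Second-stage efficiency η₂ = 1 − T_C/T_m = 1 − 283.15/568.00 = 0.5015, so W₂ = η₂·Q_m = 116 kJ.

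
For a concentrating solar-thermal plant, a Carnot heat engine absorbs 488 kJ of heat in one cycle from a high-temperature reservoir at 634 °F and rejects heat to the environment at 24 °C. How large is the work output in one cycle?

T_H = 634 °F → (634 − 32) × 5/9 = 334.44 °C = 607.59 K.
T_C = 24 °C → 24 + 273.15 = 297.15 K.
η_rev = 1 − T_C/T_H = 1 − 297.15/607.59 = 0.5109.
W = η·Q_H = 0.5109 × 488 = 249.3 kJ.

W ≈ 249.3 kJ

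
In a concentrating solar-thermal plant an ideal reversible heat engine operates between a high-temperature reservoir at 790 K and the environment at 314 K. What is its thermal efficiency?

η ≈ 0.603

The Carnot efficiency is η = 1 − T_C/T_H = 1 − 314.00/790.00 = 0.603.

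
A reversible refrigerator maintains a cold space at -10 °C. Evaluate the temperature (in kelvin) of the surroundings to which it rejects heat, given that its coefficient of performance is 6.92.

T_H ≈ 301.2 K

T_C = -10 °C → -10 + 273.15 = 263.15 K.
COP_R = T_C/(T_H − T_C) ⇒ T_H = T_C·(1 + 1/COP_R) = 263.15 × (1 + 1/6.92) = 301.2 K.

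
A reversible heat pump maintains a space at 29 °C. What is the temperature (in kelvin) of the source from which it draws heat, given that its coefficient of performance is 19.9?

T_C ≈ 287 K

T_H = 29 °C → 29 + 273.15 = 302.15 K.
COP_HP = T_H/(T_H − T_C) ⇒ T_C = T_H·(COP_HP − 1)/COP_HP = 302.15 × (19.9 − 1)/19.9 = 287 K.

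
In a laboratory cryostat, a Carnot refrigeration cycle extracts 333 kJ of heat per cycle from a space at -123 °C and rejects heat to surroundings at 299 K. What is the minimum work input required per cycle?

W_in ≈ 330 kJ

T_C = -123 °C → -123 + 273.15 = 150.15 K.
COP_R = T_C/(T_H − T_C) = 150.15/148.85 = 1.0087.
W = Q_C/COP_R = 333/1.0087 = 330 kJ.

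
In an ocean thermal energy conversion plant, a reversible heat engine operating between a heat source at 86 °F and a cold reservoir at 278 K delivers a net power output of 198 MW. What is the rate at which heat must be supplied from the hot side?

T_H = 86 °F → (86 − 32) × 5/9 = 30.00 °C = 303.15 K.
η_rev = 1 − T_C/T_H = 1 − 278.00/303.15 = 0.0830.
Q_H = W/η = 198/0.0830 = 2390 MW.

Q̇_H ≈ 2390 MW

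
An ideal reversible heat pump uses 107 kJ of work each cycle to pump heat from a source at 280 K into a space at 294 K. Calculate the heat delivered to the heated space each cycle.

COP_HP = T_H/(T_H − T_C) = 294.00/14.00 = 21.0000.
Q_H = COP_HP · W = 21.0000 × 107 = 2250 kJ.

Q_H ≈ 2250 kJ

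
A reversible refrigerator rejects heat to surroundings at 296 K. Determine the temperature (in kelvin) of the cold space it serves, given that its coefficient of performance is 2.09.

T_C ≈ 200 K

COP_R = T_C/(T_H − T_C) ⇒ T_C = T_H·COP_R/(1 + COP_R) = 296.00 × 2.09/(1 + 2.09) = 200 K.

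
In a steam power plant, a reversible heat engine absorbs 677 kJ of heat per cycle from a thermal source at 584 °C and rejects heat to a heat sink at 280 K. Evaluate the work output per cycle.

T_H = 584 °C → 584 + 273.15 = 857.15 K.
Since the cycle is reversible, η = 1 − T_C/T_H = 1 − 280.00/857.15 = 0.6733.
W = η·Q_H = 0.6733 × 677 = 456 kJ.

W ≈ 456 kJ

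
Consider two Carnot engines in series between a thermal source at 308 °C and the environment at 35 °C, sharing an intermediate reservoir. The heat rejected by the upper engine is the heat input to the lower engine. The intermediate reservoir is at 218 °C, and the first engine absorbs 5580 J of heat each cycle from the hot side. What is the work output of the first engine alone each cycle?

T_H = 308 °C → 308 + 273.15 = 581.15 K.
T_C = 35 °C → 35 + 273.15 = 308.15 K.
T_m = 218 °C → 218 + 273.15 = 491.15 K.
First-stage efficiency η₁ = 1 − T_m/T_H = 1 − 491.15/581.15 = 0.1549.
W₁ = η₁·Q_H = 0.1549 × 5580 = 864 J.

W₁ ≈ 864 J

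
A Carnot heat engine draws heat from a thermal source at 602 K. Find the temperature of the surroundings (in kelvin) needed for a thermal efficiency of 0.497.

From η = 1 − T_C/T_H, T_C = T_H·(1 − η) = 602.00 × (1 − 0.497) = 302.8 K.

T_C ≈ 302.8 K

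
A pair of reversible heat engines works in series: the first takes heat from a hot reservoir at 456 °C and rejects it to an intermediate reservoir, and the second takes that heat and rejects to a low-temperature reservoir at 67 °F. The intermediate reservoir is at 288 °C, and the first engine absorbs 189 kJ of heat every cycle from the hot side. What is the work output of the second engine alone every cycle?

T_H = 456 °C → 456 + 273.15 = 729.15 K.
T_C = 67 °F → (67 − 32) × 5/9 = 19.44 °C = 292.59 K.
T_m = 288 °C → 288 + 273.15 = 561.15 K.
Heat entering the second stage: Q_m = Q_H·(T_m/T_H) = 189 × 561.15/729.15 = 145 kJ.
Second-stage efficiency η₂ = 1 − T_C/T_m = 1 − 292.59/561.15 = 0.4786, so W₂ = η₂·Q_m = 69.6 kJ.

W₂ ≈ 69.6 kJ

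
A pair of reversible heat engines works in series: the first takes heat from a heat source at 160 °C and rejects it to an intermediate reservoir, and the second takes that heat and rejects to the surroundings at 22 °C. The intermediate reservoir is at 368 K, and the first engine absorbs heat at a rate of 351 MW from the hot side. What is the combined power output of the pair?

Ẇ_total ≈ 111.8 MW

T_H = 160 °C → 160 + 273.15 = 433.15 K.
T_C = 22 °C → 22 + 273.15 = 295.15 K.
Two reversible stages in series are equivalent to a single Carnot engine between T_H and T_C, so η_total = 1 − T_C/T_H = 1 − 295.15/433.15 = 0.3186.
W_total = η_total · Q_H = 0.3186 × 351 = 111.8 MW.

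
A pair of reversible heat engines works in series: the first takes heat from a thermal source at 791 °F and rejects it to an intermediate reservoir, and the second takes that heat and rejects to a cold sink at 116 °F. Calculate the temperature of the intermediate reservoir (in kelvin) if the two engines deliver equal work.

T_m ≈ 507.3 K

T_H = 791 °F → (791 − 32) × 5/9 = 421.67 °C = 694.82 K.
T_C = 116 °F → (116 − 32) × 5/9 = 46.67 °C = 319.82 K.
For reversible stages Q_m = Q_H·(T_m/T_H). Setting W₁ = Q_H(1 − T_m/T_H) equal to W₂ = Q_m(1 − T_C/T_m) = Q_H·(T_m − T_C)/T_H gives T_H − T_m = T_m − T_C, so T_m = (T_H + T_C)/2 = (694.82 + 319.82)/2 = 507.3 K.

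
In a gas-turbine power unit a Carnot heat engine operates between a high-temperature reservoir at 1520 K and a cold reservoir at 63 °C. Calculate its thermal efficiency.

η ≈ 0.779

T_C = 63 °C → 63 + 273.15 = 336.15 K.
η_rev = 1 − T_C/T_H = 1 − 336.15/1520.00 = 0.779.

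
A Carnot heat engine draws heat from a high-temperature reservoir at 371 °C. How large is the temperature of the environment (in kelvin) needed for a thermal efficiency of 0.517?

T_C ≈ 311.1 K

T_H = 371 °C → 371 + 273.15 = 644.15 K.
From η = 1 − T_C/T_H, T_C = T_H·(1 − η) = 644.15 × (1 − 0.517) = 311.1 K.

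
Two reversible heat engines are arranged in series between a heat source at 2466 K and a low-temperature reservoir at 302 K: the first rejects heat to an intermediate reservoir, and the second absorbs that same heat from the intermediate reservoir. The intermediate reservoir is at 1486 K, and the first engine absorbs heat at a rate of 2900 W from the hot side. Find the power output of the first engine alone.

First-stage efficiency η₁ = 1 − T_m/T_H = 1 − 1486.00/2466.00 = 0.3974.
W₁ = η₁·Q_H = 0.3974 × 2900 = 1150 W.

Ẇ₁ ≈ 1150 W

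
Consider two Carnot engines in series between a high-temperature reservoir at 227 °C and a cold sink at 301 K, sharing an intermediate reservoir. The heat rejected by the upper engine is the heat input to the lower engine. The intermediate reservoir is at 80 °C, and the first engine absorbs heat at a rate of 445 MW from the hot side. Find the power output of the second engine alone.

Ẇ₂ ≈ 46.40 MW

T_H = 227 °C → 227 + 273.15 = 500.15 K.
T_m = 80 °C → 80 + 273.15 = 353.15 K.
Heat entering the second stage: Q_m = Q_H·(T_m/T_H) = 445 × 353.15/500.15 = 314.2 MW.
Second-stage efficiency η₂ = 1 − T_C/T_m = 1 − 301.00/353.15 = 0.1477, so W₂ = η₂·Q_m = 46.40 MW.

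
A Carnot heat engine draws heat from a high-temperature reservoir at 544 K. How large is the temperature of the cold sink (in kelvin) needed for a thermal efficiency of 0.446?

T_C ≈ 301 K

From η = 1 − T_C/T_H, T_C = T_H·(1 − η) = 544.00 × (1 − 0.446) = 301 K.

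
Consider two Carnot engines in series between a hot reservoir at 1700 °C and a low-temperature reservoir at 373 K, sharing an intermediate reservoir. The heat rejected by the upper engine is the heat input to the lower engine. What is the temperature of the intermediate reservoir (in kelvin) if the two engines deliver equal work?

T_m ≈ 1173 K

T_H = 1700 °C → 1700 + 273.15 = 1973.15 K.
For reversible stages Q_m = Q_H·(T_m/T_H). Setting W₁ = Q_H(1 − T_m/T_H) equal to W₂ = Q_m(1 − T_C/T_m) = Q_H·(T_m − T_C)/T_H gives T_H − T_m = T_m − T_C, so T_m = (T_H + T_C)/2 = (1973.15 + 373.00)/2 = 1173 K.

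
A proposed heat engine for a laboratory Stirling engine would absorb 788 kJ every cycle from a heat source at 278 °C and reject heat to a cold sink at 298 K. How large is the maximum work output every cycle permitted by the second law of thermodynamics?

W_max ≈ 362 kJ

T_H = 278 °C → 278 + 273.15 = 551.15 K.
By the Carnot theorem, η_max = 1 − T_C/T_H = 1 − 298.00/551.15 = 0.4593.
W_max = η_max · Q_H = 0.4593 × 788 = 362 kJ.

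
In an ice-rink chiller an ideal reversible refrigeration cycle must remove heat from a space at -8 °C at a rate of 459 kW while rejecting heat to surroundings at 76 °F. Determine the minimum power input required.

Ẇ_in ≈ 56.2 kW

T_H = 76 °F → (76 − 32) × 5/9 = 24.44 °C = 297.59 K.
T_C = -8 °C → -8 + 273.15 = 265.15 K.
For a reversible refrigerator, COP_R = T_C/(T_H − T_C) = 265.15/32.44 = 8.1724.
W = Q_C/COP_R = 459/8.1724 = 56.2 kW.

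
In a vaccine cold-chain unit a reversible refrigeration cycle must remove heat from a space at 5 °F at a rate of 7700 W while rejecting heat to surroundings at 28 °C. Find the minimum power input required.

Ẇ_in ≈ 1283 W

T_H = 28 °C → 28 + 273.15 = 301.15 K.
T_C = 5 °F → (5 − 32) × 5/9 = -15.00 °C = 258.15 K.
Carnot COP: COP_R = T_C/(T_H − T_C) = 258.15/43.00 = 6.0035.
W = Q_C/COP_R = 7700/6.0035 = 1283 W.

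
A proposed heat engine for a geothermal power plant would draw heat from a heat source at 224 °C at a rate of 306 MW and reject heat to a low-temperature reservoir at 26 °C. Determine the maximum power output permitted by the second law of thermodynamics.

Ẇ_max ≈ 121.9 MW

T_H = 224 °C → 224 + 273.15 = 497.15 K.
T_C = 26 °C → 26 + 273.15 = 299.15 K.
The upper bound on efficiency is η_max = 1 − T_C/T_H = 1 − 299.15/497.15 = 0.3983.
W_max = η_max · Q_H = 0.3983 × 306 = 121.9 MW.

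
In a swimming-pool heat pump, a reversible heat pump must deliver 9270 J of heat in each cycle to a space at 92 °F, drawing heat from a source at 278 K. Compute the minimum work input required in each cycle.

W_in ≈ 862 J

T_H = 92 °F → (92 − 32) × 5/9 = 33.33 °C = 306.48 K.
Reversible heating COP: COP_HP = T_H/(T_H − T_C) = 306.48/28.48 = 10.7601.
W = Q_H/COP_HP = 9270/10.7601 = 862 J.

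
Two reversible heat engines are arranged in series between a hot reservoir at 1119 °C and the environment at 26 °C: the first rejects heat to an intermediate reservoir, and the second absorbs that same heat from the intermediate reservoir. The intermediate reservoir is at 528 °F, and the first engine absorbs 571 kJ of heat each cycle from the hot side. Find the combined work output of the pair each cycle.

W_total ≈ 448 kJ

T_H = 1119 °C → 1119 + 273.15 = 1392.15 K.
T_C = 26 °C → 26 + 273.15 = 299.15 K.
Two reversible stages in series are equivalent to a single Carnot engine between T_H and T_C, so η_total = 1 − T_C/T_H = 1 − 299.15/1392.15 = 0.7851.
W_total = η_total · Q_H = 0.7851 × 571 = 448 kJ.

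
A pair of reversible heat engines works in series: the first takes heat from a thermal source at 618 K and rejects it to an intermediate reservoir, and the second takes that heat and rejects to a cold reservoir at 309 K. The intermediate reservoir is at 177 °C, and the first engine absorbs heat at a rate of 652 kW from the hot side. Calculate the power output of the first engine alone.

Ẇ₁ ≈ 177 kW

T_m = 177 °C → 177 + 273.15 = 450.15 K.
First-stage efficiency η₁ = 1 − T_m/T_H = 1 − 450.15/618.00 = 0.2716.
W₁ = η₁·Q_H = 0.2716 × 652 = 177 kW.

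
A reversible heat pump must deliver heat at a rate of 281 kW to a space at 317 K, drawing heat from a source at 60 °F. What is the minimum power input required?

T_C = 60 °F → (60 − 32) × 5/9 = 15.56 °C = 288.71 K.
Reversible heating COP: COP_HP = T_H/(T_H − T_C) = 317.00/28.29 = 11.2036.
W = Q_H/COP_HP = 281/11.2036 = 25.1 kW.

Ẇ_in ≈ 25.1 kW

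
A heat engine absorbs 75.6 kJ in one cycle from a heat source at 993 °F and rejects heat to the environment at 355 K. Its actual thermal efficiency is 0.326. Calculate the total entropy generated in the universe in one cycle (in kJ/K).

ΔS_univ ≈ 0.04986 kJ/K

T_H = 993 °F → (993 − 32) × 5/9 = 533.89 °C = 807.04 K.
W = η·Q_H = 0.326 × 75.6 = 24.65 kJ, so Q_C = Q_H − W = 50.95 kJ.
The hot reservoir loses entropy Q_H/T_H = 75.6/807.04 = 0.09368 kJ/K; the cold reservoir gains Q_C/T_C = 50.95/355.00 = 0.1435 kJ/K.
ΔS_univ = −Q_H/T_H + Q_C/T_C = 0.04986 kJ/K (> 0, since η = 0.326 < η_Carnot = 0.560).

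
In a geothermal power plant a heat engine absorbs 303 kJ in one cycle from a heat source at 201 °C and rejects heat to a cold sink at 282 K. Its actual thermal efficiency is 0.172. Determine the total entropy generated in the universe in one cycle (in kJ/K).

ΔS_univ ≈ 0.251 kJ/K

T_H = 201 °C → 201 + 273.15 = 474.15 K.
W = η·Q_H = 0.172 × 303 = 52.12 kJ, so Q_C = Q_H − W = 250.9 kJ.
Reservoir entropy changes: ΔS_H = −Q_H/T_H = −303/474.15 = -0.6390 kJ/K and ΔS_C = +Q_C/T_C = 250.9/282.00 = 0.8897 kJ/K.
ΔS_univ = −Q_H/T_H + Q_C/T_C = 0.251 kJ/K (> 0, since η = 0.172 < η_Carnot = 0.405).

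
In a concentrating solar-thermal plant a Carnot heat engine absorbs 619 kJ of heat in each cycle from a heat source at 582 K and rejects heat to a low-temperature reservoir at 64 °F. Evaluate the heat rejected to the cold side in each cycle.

Q_C ≈ 309 kJ

T_C = 64 °F → (64 − 32) × 5/9 = 17.78 °C = 290.93 K.
The Carnot efficiency is η = 1 − T_C/T_H = 1 − 290.93/582.00 = 0.5001.
For a reversible cycle Q_C/Q_H = T_C/T_H, so Q_C = 619 × 290.93/582.00 = 309 kJ.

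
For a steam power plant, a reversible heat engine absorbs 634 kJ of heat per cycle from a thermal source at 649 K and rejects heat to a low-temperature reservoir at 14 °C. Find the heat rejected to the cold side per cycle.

T_C = 14 °C → 14 + 273.15 = 287.15 K.
Since the cycle is reversible, η = 1 − T_C/T_H = 1 − 287.15/649.00 = 0.5576.
For a reversible cycle Q_C/Q_H = T_C/T_H, so Q_C = 634 × 287.15/649.00 = 281 kJ.

Q_C ≈ 281 kJ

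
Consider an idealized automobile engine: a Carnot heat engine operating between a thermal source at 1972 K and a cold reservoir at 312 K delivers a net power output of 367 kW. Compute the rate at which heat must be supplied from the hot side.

Q̇_H ≈ 436 kW

Carnot efficiency: η = 1 − T_C/T_H = 1 − 312.00/1972.00 = 0.8418.
Q_H = W/η = 367/0.8418 = 436 kW.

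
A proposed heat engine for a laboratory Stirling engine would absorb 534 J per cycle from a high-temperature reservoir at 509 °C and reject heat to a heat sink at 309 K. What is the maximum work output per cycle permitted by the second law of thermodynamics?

W_max ≈ 323.0 J

T_H = 509 °C → 509 + 273.15 = 782.15 K.
The second-law ceiling is the Carnot efficiency, η_max = 1 − T_C/T_H = 1 − 309.00/782.15 = 0.6049.
W_max = η_max · Q_H = 0.6049 × 534 = 323.0 J.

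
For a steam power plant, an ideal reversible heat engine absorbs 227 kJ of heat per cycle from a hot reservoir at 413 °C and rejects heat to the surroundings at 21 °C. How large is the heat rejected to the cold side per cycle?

Q_C ≈ 97.3 kJ

T_H = 413 °C → 413 + 273.15 = 686.15 K.
T_C = 21 °C → 21 + 273.15 = 294.15 K.
η_rev = 1 − T_C/T_H = 1 − 294.15/686.15 = 0.5713.
For a reversible cycle Q_C/Q_H = T_C/T_H, so Q_C = 227 × 294.15/686.15 = 97.3 kJ.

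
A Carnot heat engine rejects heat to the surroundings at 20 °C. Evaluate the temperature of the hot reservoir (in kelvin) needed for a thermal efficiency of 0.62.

T_C = 20 °C → 20 + 273.15 = 293.15 K.
From η = 1 − T_C/T_H, solving for T_H gives T_H = T_C/(1 − η) = 293.15/(1 − 0.62) = 771 K.

T_H ≈ 771 K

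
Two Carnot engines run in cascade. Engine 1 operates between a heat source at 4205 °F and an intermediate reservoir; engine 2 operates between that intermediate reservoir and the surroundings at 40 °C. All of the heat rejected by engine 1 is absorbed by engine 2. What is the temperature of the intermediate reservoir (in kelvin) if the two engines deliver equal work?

T_H = 4205 °F → (4205 − 32) × 5/9 = 2318.33 °C = 2591.48 K.
T_C = 40 °C → 40 + 273.15 = 313.15 K.
For reversible stages Q_m = Q_H·(T_m/T_H). Setting W₁ = Q_H(1 − T_m/T_H) equal to W₂ = Q_m(1 − T_C/T_m) = Q_H·(T_m − T_C)/T_H gives T_H − T_m = T_m − T_C, so T_m = (T_H + T_C)/2 = (2591.48 + 313.15)/2 = 1450 K.

T_m ≈ 1450 K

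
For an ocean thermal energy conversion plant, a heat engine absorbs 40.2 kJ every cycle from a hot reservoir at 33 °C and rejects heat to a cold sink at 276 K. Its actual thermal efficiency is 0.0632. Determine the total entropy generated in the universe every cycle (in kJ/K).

T_H = 33 °C → 33 + 273.15 = 306.15 K.
W = η·Q_H = 0.0632 × 40.2 = 2.541 kJ, so Q_C = Q_H − W = 37.66 kJ.
Entropy balance on the reservoirs: −Q_H/T_H = -0.1313 kJ/K, +Q_C/T_C = 0.1364 kJ/K.
ΔS_univ = −Q_H/T_H + Q_C/T_C = 0.005139 kJ/K (> 0, since η = 0.0632 < η_Carnot = 0.098).

ΔS_univ ≈ 0.005139 kJ/K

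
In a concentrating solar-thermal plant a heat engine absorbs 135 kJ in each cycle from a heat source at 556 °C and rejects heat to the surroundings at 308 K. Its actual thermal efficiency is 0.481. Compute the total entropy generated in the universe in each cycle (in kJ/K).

ΔS_univ ≈ 0.0647 kJ/K

T_H = 556 °C → 556 + 273.15 = 829.15 K.
W = η·Q_H = 0.481 × 135 = 64.94 kJ, so Q_C = Q_H − W = 70.06 kJ.
The hot reservoir loses entropy Q_H/T_H = 135/829.15 = 0.1628 kJ/K; the cold reservoir gains Q_C/T_C = 70.06/308.00 = 0.2275 kJ/K.
ΔS_univ = −Q_H/T_H + Q_C/T_C = 0.0647 kJ/K (> 0, since η = 0.481 < η_Carnot = 0.629).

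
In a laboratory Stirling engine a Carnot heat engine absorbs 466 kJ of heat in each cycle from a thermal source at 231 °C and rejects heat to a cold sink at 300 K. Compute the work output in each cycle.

W ≈ 188.7 kJ

T_H = 231 °C → 231 + 273.15 = 504.15 K.
Carnot efficiency: η = 1 − T_C/T_H = 1 − 300.00/504.15 = 0.4049.
W = η·Q_H = 0.4049 × 466 = 188.7 kJ.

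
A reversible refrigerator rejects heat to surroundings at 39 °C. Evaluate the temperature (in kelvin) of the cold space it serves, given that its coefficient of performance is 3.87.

T_C ≈ 248 K

T_H = 39 °C → 39 + 273.15 = 312.15 K.
COP_R = T_C/(T_H − T_C) ⇒ T_C = T_H·COP_R/(1 + COP_R) = 312.15 × 3.87/(1 + 3.87) = 248 K.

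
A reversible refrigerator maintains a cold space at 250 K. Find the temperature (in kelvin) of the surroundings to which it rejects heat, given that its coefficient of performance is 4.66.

COP_R = T_C/(T_H − T_C) ⇒ T_H = T_C·(1 + 1/COP_R) = 250.00 × (1 + 1/4.66) = 304 K.

T_H ≈ 304 K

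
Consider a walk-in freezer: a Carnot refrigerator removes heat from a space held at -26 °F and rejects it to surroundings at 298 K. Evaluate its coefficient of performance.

T_C = -26 °F → (-26 − 32) × 5/9 = -32.22 °C = 240.93 K.
Carnot COP: COP_R = T_C/(T_H − T_C) = 240.93/(298.00 − 240.93) = 4.22.

COP_R ≈ 4.22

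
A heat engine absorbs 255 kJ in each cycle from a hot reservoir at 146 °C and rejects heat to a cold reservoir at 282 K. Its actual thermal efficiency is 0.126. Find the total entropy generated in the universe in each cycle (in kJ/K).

ΔS_univ ≈ 0.182 kJ/K

T_H = 146 °C → 146 + 273.15 = 419.15 K.
W = η·Q_H = 0.126 × 255 = 32.13 kJ, so Q_C = Q_H − W = 222.9 kJ.
The hot reservoir loses entropy Q_H/T_H = 255/419.15 = 0.6084 kJ/K; the cold reservoir gains Q_C/T_C = 222.9/282.00 = 0.7903 kJ/K.
ΔS_univ = −Q_H/T_H + Q_C/T_C = 0.182 kJ/K (> 0, since η = 0.126 < η_Carnot = 0.327).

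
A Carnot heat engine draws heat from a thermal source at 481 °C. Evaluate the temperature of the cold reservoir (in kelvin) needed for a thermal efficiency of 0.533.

T_H = 481 °C → 481 + 273.15 = 754.15 K.
From η = 1 − T_C/T_H, T_C = T_H·(1 − η) = 754.15 × (1 − 0.533) = 352 K.

T_C ≈ 352 K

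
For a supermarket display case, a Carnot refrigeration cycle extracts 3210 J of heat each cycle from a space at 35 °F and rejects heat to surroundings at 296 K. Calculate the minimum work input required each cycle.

W_in ≈ 247 J

T_C = 35 °F → (35 − 32) × 5/9 = 1.67 °C = 274.82 K.
For a reversible refrigerator, COP_R = T_C/(T_H − T_C) = 274.82/21.18 = 12.9732.
W = Q_C/COP_R = 3210/12.9732 = 247 J.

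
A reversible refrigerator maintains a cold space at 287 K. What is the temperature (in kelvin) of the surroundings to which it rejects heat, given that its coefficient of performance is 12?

T_H ≈ 311 K

COP_R = T_C/(T_H − T_C) ⇒ T_H = T_C·(1 + 1/COP_R) = 287.00 × (1 + 1/12) = 311 K.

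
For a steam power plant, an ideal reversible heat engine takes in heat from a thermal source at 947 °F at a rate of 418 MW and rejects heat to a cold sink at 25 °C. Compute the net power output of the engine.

T_H = 947 °F → (947 − 32) × 5/9 = 508.33 °C = 781.48 K.
T_C = 25 °C → 25 + 273.15 = 298.15 K.
Carnot efficiency: η = 1 − T_C/T_H = 1 − 298.15/781.48 = 0.6185.
W = η·Q_H = 0.6185 × 418 = 259 MW.

Ẇ ≈ 259 MW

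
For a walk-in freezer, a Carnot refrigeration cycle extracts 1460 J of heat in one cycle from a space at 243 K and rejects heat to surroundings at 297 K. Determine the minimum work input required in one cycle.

W_in ≈ 324.4 J

For a reversible refrigerator, COP_R = T_C/(T_H − T_C) = 243.00/54.00 = 4.5000.
W = Q_C/COP_R = 1460/4.5000 = 324.4 J.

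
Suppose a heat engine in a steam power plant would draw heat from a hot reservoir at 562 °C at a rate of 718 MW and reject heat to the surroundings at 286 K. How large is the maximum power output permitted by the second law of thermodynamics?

T_H = 562 °C → 562 + 273.15 = 835.15 K.
The second-law ceiling is the Carnot efficiency, η_max = 1 − T_C/T_H = 1 − 286.00/835.15 = 0.6575.
W_max = η_max · Q_H = 0.6575 × 718 = 472 MW.

Ẇ_max ≈ 472 MW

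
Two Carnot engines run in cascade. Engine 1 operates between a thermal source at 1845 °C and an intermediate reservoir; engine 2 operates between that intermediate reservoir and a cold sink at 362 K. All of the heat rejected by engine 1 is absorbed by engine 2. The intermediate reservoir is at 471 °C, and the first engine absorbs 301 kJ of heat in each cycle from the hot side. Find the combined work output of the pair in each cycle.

T_H = 1845 °C → 1845 + 273.15 = 2118.15 K.
Two reversible stages in series are equivalent to a single Carnot engine between T_H and T_C, so η_total = 1 − T_C/T_H = 1 − 362.00/2118.15 = 0.8291.
W_total = η_total · Q_H = 0.8291 × 301 = 249.6 kJ.

W_total ≈ 249.6 kJ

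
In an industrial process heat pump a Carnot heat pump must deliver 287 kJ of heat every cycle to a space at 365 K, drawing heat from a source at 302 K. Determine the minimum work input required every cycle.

Reversible heating COP: COP_HP = T_H/(T_H − T_C) = 365.00/63.00 = 5.7937.
W = Q_H/COP_HP = 287/5.7937 = 49.54 kJ.

W_in ≈ 49.54 kJ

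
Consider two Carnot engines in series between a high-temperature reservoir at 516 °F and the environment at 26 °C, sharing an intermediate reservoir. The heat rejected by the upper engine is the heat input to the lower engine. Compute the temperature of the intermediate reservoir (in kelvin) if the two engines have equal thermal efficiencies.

T_H = 516 °F → (516 − 32) × 5/9 = 268.89 °C = 542.04 K.
T_C = 26 °C → 26 + 273.15 = 299.15 K.
Equal efficiencies require 1 − T_m/T_H = 1 − T_C/T_m, i.e. T_m/T_H = T_C/T_m, so T_m = √(T_H·T_C) = √(542.04 × 299.15) = 403 K.

T_m ≈ 403 K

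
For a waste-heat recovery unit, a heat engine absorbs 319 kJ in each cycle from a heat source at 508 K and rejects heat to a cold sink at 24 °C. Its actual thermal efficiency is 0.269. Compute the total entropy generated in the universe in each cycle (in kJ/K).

ΔS_univ ≈ 0.157 kJ/K

T_C = 24 °C → 24 + 273.15 = 297.15 K.
W = η·Q_H = 0.269 × 319 = 85.81 kJ, so Q_C = Q_H − W = 233.2 kJ.
The hot reservoir loses entropy Q_H/T_H = 319/508.00 = 0.6280 kJ/K; the cold reservoir gains Q_C/T_C = 233.2/297.15 = 0.7848 kJ/K.
ΔS_univ = −Q_H/T_H + Q_C/T_C = 0.157 kJ/K (> 0, since η = 0.269 < η_Carnot = 0.415).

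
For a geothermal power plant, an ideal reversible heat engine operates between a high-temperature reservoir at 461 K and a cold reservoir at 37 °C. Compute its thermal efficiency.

T_C = 37 °C → 37 + 273.15 = 310.15 K.
The Carnot efficiency is η = 1 − T_C/T_H = 1 − 310.15/461.00 = 0.327.

η ≈ 0.327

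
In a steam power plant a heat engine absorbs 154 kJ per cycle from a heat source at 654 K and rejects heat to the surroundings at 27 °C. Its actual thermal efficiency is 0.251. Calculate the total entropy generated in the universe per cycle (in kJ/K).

ΔS_univ ≈ 0.149 kJ/K

T_C = 27 °C → 27 + 273.15 = 300.15 K.
W = η·Q_H = 0.251 × 154 = 38.65 kJ, so Q_C = Q_H − W = 115.3 kJ.
Reservoir entropy changes: ΔS_H = −Q_H/T_H = −154/654.00 = -0.2355 kJ/K and ΔS_C = +Q_C/T_C = 115.3/300.15 = 0.3843 kJ/K.
ΔS_univ = −Q_H/T_H + Q_C/T_C = 0.149 kJ/K (> 0, since η = 0.251 < η_Carnot = 0.541).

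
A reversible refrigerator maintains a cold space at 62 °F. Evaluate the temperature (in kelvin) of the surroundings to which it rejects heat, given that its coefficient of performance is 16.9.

T_C = 62 °F → (62 − 32) × 5/9 = 16.67 °C = 289.82 K.
COP_R = T_C/(T_H − T_C) ⇒ T_H = T_C·(1 + 1/COP_R) = 289.82 × (1 + 1/16.9) = 307 K.

T_H ≈ 307 K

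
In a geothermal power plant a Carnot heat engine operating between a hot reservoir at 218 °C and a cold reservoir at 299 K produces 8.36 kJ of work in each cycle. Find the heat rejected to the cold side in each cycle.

T_H = 218 °C → 218 + 273.15 = 491.15 K.
Carnot efficiency: η = 1 − T_C/T_H = 1 − 299.00/491.15 = 0.3912.
Since Q_C/Q_H = T_C/T_H and Q_H = W/η, Q_C = W·T_C/(T_H − T_C) = 8.36 × 299.00/192.15 = 13.01 kJ.

Q_C ≈ 13.01 kJ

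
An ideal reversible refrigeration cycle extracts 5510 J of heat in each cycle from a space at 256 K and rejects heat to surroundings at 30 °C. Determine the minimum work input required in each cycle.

T_H = 30 °C → 30 + 273.15 = 303.15 K.
Carnot COP: COP_R = T_C/(T_H − T_C) = 256.00/47.15 = 5.4295.
W = Q_C/COP_R = 5510/5.4295 = 1010 J.

W_in ≈ 1010 J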